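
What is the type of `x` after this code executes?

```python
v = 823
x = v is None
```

'is' comparison returns bool

bool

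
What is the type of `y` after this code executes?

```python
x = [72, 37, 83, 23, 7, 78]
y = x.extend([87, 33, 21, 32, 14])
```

list.extend() returns None

NoneType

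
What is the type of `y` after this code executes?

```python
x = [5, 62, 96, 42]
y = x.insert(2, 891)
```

list.insert() returns None

NoneType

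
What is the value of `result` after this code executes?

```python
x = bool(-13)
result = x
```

x = True; result = True

True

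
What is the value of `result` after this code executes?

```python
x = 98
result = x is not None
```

x = 98; result = True

True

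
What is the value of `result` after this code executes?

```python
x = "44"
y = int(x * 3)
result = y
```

x = '44'; y = 444444; result = 444444

444444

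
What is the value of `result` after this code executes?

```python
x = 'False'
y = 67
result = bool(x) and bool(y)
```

x = 'False'; y = 67; result = True

True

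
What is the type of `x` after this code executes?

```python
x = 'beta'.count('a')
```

str.count() returns int

int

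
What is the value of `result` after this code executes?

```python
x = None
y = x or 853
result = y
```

x = None; y = 853; result = 853

853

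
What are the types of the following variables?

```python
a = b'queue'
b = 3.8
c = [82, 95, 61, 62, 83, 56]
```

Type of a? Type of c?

a is assigned a bytes literal (b'...' prefix); c is assigned a list literal (square brackets)

bytes, list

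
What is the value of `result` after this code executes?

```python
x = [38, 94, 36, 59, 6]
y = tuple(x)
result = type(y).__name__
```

x is list; y is tuple; result = 'tuple'

'tuple'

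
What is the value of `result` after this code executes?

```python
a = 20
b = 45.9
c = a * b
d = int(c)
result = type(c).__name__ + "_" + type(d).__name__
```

a is int; b is float; c is float; d is int; result = 'float_int'

'float_int'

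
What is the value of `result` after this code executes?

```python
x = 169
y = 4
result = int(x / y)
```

x = 169; y = 4; result = 42

42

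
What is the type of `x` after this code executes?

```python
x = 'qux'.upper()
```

str.upper() returns str

str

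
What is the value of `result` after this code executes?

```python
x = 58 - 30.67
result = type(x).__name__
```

x is float; result = 'float'

'float'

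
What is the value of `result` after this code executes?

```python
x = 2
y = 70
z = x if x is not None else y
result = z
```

x = 2; y = 70; z = 2; result = 2

2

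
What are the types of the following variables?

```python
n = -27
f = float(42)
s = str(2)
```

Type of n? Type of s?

n is assigned a bare integer (no decimal point), so it is an int; s is assigned the result of calling str(), which returns a str

int, str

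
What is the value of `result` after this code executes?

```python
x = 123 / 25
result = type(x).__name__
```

x is float; result = 'float'

'float'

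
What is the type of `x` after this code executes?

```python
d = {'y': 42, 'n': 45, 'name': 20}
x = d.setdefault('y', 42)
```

dict.setdefault() returns the (existing or default) value

int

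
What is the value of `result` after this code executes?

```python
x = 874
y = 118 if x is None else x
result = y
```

x = 874; y = 874; result = 874

874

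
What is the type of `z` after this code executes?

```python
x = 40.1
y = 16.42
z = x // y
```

float // float = float

float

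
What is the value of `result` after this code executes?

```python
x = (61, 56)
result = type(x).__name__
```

x is tuple; result = 'tuple'

'tuple'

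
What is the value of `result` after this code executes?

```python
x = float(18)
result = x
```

x = 18.0; result = 18.0

18.0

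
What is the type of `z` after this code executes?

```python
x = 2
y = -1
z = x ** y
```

int ** negative = float

float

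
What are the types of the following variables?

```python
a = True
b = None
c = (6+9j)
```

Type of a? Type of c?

a is assigned the constant True, which has type bool; c is assigned (6+9j), an int plus an imaginary literal (j suffix), which evaluates to complex

bool, complex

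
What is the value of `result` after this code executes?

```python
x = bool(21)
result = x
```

x = True; result = True

True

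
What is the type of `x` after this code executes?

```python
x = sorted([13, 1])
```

sorted() always returns list

list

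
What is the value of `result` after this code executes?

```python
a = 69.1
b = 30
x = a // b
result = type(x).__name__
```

a is float; b is int; x is float; result = 'float'

'float'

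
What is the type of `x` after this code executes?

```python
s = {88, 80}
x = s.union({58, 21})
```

set.union() returns a new set

set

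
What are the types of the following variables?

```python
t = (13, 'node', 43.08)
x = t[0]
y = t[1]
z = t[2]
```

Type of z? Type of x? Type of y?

tuple[2] is float; tuple[0] is int; tuple[1] is str

float, int, str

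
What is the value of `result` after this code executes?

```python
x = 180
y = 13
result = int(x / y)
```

x = 180; y = 13; result = 13

13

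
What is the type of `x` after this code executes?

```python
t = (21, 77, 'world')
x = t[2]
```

Index 2 of tuple is a str literal

str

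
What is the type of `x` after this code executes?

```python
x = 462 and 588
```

'and' with truthy values returns last operand (int)

int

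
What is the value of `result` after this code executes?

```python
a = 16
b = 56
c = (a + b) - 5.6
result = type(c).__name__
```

a is int; b is int; c is float; result = 'float'

'float'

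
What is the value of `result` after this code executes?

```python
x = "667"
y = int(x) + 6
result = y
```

x = '667'; y = 673; result = 673

673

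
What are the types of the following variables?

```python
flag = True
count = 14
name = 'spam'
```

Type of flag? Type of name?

flag is assigned the constant True, which has type bool; name is assigned a quoted string literal, so it is a str

bool, str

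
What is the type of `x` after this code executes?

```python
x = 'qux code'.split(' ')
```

str.split() returns list

list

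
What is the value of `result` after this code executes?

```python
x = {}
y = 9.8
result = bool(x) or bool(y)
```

x = {}; y = 9.8; result = True

True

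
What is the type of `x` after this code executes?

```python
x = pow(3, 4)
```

pow(int, int) returns int

int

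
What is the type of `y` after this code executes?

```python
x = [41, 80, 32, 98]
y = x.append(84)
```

list.append() returns None (mutates in place)

NoneType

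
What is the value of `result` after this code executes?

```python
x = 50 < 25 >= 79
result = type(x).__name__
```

x is bool; result = 'bool'

'bool'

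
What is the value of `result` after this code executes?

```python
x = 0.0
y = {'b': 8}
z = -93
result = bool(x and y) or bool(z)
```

x = 0.0; y = {'b': 8}; z = -93; result = True

True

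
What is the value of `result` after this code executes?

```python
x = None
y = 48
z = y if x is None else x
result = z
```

x = None; y = 48; z = 48; result = 48

48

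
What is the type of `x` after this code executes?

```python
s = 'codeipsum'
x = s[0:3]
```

Slicing a str returns str

str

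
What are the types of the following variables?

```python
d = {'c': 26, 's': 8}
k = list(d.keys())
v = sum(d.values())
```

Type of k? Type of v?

list() converts to list; sum of ints is int

list, int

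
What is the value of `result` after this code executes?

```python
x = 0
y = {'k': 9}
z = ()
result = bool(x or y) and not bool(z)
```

x = 0; y = {'k': 9}; z = (); result = True

True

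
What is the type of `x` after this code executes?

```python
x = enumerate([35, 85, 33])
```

enumerate() returns an enumerate object

enumerate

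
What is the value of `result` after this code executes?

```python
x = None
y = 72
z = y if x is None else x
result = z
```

x = None; y = 72; z = 72; result = 72

72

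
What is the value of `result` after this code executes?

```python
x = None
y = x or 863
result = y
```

x = None; y = 863; result = 863

863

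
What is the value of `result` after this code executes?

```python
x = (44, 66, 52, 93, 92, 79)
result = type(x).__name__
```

x is tuple; result = 'tuple'

'tuple'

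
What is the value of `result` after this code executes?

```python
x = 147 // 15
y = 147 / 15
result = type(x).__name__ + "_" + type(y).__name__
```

x is int; y is float; result = 'int_float'

'int_float'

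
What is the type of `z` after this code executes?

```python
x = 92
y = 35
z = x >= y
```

Comparison returns bool

bool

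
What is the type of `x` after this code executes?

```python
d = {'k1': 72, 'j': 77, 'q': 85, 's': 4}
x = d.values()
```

.values() returns dict_values view

dict_values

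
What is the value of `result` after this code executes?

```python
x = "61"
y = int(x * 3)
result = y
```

x = '61'; y = 616161; result = 616161

616161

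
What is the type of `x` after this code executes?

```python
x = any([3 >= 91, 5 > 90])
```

any() returns bool

bool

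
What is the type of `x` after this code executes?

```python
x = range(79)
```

range() returns a range object

range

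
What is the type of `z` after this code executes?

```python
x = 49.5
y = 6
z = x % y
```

float % int = float

float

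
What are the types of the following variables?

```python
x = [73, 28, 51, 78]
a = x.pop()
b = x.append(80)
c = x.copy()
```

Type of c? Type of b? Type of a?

copy() returns list; append() returns None; pop() returns element

list, NoneType, int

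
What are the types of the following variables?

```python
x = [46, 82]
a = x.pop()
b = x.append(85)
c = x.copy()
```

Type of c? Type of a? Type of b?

copy() returns list; pop() returns element; append() returns None

list, int, NoneType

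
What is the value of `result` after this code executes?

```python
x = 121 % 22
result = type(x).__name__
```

x is int; result = 'int'

'int'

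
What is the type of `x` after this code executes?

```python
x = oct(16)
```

oct() returns str representation

str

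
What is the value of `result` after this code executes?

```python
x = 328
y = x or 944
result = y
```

x = 328; y = 328; result = 328

328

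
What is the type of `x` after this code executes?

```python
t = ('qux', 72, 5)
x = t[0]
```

Index 0 of tuple is a str literal

str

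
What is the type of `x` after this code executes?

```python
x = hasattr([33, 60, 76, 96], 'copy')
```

hasattr() returns bool

bool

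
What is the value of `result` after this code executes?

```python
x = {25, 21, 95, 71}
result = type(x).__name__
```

x is set; result = 'set'

'set'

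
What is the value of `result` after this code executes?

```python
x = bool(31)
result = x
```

x = True; result = True

True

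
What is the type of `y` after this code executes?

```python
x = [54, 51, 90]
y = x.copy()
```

list.copy() returns list

list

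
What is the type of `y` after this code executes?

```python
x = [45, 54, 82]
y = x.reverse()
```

list.reverse() returns None

NoneType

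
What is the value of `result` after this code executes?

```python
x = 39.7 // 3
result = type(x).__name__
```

x is float; result = 'float'

'float'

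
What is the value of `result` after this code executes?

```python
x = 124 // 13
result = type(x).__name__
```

x is int; result = 'int'

'int'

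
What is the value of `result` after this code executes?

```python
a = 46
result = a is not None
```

a = 46; result = True

True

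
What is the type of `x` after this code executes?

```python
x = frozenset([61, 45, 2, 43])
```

frozenset() returns frozenset

frozenset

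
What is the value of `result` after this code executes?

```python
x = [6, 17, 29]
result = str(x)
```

x = [6, 17, 29]; result = '[6, 17, 29]'

'[6, 17, 29]'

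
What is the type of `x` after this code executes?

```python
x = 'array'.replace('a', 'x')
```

str.replace() returns str

str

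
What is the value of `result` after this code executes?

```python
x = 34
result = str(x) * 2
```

x = 34; result = '3434'

'3434'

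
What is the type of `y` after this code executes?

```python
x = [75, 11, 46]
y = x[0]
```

Indexing list[int] returns int

int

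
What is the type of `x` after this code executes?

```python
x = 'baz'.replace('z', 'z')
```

str.replace() returns str

str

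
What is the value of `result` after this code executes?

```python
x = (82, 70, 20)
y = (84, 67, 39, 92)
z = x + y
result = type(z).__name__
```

x is tuple; y is tuple; z is tuple; result = 'tuple'

'tuple'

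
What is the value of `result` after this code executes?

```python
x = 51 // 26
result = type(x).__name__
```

x is int; result = 'int'

'int'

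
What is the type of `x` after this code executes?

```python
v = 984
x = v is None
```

'is' comparison returns bool

bool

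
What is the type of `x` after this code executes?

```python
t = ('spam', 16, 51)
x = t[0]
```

Index 0 of tuple is a str literal

str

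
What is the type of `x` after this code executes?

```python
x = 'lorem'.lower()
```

str.lower() returns str

str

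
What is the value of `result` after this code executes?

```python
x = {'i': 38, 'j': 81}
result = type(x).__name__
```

x is dict; result = 'dict'

'dict'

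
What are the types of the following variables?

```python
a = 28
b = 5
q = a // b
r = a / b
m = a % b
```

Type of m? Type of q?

% of ints returns int; // returns int

int, int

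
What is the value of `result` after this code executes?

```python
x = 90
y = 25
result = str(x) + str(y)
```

x = 90; y = 25; result = '9025'

'9025'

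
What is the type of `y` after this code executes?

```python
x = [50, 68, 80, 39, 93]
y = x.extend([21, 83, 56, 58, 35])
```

list.extend() returns None

NoneType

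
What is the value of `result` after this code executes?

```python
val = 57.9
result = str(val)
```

val = 57.9; result = '57.9'

'57.9'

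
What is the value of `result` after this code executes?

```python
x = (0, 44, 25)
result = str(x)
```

x = (0, 44, 25); result = '(0, 44, 25)'

'(0, 44, 25)'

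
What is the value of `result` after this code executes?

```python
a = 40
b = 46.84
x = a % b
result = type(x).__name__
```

a is int; b is float; x is float; result = 'float'

'float'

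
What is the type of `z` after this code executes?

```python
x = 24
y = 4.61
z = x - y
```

int - float = float

float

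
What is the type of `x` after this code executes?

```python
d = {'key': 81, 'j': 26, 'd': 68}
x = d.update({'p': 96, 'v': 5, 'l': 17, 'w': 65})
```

dict.update() returns None

NoneType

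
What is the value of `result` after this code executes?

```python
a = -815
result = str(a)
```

a = -815; result = '-815'

'-815'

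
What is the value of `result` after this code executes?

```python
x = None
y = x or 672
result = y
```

x = None; y = 672; result = 672

672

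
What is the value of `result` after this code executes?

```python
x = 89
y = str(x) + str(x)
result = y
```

x = 89; y = '8989'; result = '8989'

'8989'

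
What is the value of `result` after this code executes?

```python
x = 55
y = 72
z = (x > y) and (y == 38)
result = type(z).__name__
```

x is int; y is int; z is bool; result = 'bool'

'bool'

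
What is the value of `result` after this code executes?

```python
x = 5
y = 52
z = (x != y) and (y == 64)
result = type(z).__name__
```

x is int; y is int; z is bool; result = 'bool'

'bool'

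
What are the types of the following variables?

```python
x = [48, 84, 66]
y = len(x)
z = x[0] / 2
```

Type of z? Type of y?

int / int = float; len() returns int

float, int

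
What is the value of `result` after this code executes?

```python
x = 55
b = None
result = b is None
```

x = 55; b = None; result = True

True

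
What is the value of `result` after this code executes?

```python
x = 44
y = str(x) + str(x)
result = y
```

x = 44; y = '4444'; result = '4444'

'4444'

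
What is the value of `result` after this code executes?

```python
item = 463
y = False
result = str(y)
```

item = 463; y = False; result = 'False'

'False'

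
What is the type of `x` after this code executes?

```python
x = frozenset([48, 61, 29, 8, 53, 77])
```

frozenset() returns frozenset

frozenset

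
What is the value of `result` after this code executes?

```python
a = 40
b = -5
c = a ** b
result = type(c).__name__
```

a is int; b is int; c is float; result = 'float'

'float'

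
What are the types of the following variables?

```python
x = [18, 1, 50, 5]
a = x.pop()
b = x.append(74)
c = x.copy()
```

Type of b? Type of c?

append() returns None; copy() returns list

NoneType, list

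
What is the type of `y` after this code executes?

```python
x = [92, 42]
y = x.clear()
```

list.clear() returns None

NoneType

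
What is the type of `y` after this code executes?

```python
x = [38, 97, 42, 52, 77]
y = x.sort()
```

list.sort() returns None (mutates in place)

NoneType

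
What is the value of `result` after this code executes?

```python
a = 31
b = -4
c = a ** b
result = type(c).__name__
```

a is int; b is int; c is float; result = 'float'

'float'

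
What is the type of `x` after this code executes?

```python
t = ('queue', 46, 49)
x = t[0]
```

Index 0 of tuple is a str literal

str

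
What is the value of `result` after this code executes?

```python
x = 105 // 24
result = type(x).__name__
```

x is int; result = 'int'

'int'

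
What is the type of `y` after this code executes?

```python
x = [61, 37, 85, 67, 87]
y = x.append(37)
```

list.append() returns None (mutates in place)

NoneType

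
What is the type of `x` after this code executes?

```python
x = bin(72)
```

bin() returns str representation

str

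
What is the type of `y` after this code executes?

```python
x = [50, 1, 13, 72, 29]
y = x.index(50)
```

list.index() returns int

int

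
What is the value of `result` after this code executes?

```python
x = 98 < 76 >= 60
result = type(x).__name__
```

x is bool; result = 'bool'

'bool'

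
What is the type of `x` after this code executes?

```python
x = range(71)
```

range() returns a range object

range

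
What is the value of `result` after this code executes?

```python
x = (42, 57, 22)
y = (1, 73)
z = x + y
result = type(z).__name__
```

x is tuple; y is tuple; z is tuple; result = 'tuple'

'tuple'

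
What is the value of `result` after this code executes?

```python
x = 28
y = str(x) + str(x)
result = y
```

x = 28; y = '2828'; result = '2828'

'2828'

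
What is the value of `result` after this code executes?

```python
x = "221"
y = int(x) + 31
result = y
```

x = '221'; y = 252; result = 252

252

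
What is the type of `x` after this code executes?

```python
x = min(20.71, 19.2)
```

min() of floats returns float

float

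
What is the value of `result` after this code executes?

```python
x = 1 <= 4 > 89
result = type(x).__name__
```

x is bool; result = 'bool'

'bool'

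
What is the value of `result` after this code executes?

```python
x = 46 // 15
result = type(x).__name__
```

x is int; result = 'int'

'int'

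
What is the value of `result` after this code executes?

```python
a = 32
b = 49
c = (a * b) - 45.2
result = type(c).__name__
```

a is int; b is int; c is float; result = 'float'

'float'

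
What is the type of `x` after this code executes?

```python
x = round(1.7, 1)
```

round() with decimal places returns float

float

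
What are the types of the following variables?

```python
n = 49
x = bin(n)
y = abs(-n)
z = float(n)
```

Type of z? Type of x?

float() returns float; bin() returns str

float, str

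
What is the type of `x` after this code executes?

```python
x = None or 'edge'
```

'or' with None returns the other truthy value (str)

str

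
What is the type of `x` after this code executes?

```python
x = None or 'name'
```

'or' with None returns the other truthy value (str)

str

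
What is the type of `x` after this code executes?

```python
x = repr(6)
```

repr() returns str

str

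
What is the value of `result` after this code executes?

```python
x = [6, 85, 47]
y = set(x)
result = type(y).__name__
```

x is list; y is set; result = 'set'

'set'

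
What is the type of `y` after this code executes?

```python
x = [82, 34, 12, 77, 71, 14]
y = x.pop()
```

list.pop() returns the popped element

int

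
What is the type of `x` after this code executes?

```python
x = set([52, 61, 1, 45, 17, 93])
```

set() constructor returns set

set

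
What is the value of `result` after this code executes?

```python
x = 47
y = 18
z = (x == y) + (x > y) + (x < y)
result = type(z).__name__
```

x is int; y is int; z is int; result = 'int'

'int'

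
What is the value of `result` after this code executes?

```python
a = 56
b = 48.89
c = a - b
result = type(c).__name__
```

a is int; b is float; c is float; result = 'float'

'float'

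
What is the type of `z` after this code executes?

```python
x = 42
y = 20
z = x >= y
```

Comparison returns bool

bool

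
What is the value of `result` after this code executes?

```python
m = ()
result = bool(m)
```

m = (); result = False

False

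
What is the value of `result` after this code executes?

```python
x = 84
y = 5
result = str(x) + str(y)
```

x = 84; y = 5; result = '845'

'845'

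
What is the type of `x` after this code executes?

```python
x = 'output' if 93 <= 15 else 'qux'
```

Both branches of conditional are str

str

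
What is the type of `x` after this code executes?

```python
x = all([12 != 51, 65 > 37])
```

all() returns bool

bool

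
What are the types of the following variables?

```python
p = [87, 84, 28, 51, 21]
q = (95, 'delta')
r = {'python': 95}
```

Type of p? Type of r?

p is assigned a list literal (square brackets); r is assigned a dict literal ({key: value})

list, dict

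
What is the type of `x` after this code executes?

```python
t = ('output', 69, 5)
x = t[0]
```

Index 0 of tuple is a str literal

str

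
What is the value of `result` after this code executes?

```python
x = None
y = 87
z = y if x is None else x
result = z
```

x = None; y = 87; z = 87; result = 87

87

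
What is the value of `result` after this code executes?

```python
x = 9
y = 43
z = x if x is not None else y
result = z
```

x = 9; y = 43; z = 9; result = 9

9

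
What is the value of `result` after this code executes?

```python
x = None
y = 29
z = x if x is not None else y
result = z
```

x = None; y = 29; z = 29; result = 29

29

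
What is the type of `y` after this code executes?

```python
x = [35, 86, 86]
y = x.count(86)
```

list.count() returns int

int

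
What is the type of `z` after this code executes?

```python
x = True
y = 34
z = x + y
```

bool + int = int (bool is subclass of int)

int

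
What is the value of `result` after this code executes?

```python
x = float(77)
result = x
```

x = 77.0; result = 77.0

77.0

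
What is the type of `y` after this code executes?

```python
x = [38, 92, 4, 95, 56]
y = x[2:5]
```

Slicing a list returns a list

list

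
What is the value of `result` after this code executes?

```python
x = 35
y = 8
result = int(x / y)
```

x = 35; y = 8; result = 4

4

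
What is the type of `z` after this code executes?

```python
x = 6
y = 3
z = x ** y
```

positive int ** positive int = int

int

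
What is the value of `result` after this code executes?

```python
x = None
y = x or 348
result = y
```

x = None; y = 348; result = 348

348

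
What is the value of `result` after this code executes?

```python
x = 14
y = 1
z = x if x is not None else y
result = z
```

x = 14; y = 1; z = 14; result = 14

14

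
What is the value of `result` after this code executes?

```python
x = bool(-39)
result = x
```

x = True; result = True

True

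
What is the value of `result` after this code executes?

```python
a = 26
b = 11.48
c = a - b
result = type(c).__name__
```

a is int; b is float; c is float; result = 'float'

'float'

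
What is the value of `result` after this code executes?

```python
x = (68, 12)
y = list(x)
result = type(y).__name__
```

x is tuple; y is list; result = 'list'

'list'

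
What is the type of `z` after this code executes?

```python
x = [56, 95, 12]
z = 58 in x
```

'in' operator returns bool

bool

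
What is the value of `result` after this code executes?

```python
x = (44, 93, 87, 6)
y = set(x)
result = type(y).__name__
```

x is tuple; y is set; result = 'set'

'set'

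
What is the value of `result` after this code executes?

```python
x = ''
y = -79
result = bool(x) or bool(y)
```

x = ''; y = -79; result = True

True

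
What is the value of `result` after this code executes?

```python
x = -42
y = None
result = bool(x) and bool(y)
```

x = -42; y = None; result = False

False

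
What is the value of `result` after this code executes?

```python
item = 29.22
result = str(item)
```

item = 29.22; result = '29.22'

'29.22'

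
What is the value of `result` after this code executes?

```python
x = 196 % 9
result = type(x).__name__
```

x is int; result = 'int'

'int'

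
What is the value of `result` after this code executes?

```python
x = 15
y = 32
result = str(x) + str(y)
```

x = 15; y = 32; result = '1532'

'1532'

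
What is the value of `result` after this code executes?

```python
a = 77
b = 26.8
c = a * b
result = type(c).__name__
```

a is int; b is float; c is float; result = 'float'

'float'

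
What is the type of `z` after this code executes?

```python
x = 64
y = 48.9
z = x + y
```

int + float = float

float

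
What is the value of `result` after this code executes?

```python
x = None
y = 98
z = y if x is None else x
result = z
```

x = None; y = 98; z = 98; result = 98

98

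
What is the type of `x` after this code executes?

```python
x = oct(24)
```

oct() returns str representation

str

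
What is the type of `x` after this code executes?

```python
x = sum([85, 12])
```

sum() of ints returns int

int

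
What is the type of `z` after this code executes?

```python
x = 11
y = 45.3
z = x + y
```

int + float = float

float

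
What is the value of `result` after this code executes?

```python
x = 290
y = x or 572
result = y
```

x = 290; y = 290; result = 290

290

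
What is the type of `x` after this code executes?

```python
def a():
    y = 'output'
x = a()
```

Function without return returns None

NoneType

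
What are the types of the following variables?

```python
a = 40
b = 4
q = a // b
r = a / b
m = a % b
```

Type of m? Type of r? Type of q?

% of ints returns int; / returns float; // returns int

int, float, int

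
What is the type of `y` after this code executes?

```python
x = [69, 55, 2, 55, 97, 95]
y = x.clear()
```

list.clear() returns None

NoneType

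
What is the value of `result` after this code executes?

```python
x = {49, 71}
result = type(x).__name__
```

x is set; result = 'set'

'set'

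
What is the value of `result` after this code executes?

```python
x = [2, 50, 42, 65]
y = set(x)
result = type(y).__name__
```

x is list; y is set; result = 'set'

'set'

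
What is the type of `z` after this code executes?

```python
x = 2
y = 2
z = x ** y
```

positive int ** positive int = int

int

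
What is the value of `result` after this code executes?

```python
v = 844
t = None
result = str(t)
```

v = 844; t = None; result = 'None'

'None'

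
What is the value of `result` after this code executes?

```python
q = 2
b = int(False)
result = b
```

q = 2; b = 0; result = 0

0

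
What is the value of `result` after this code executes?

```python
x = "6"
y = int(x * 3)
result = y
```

x = '6'; y = 666; result = 666

666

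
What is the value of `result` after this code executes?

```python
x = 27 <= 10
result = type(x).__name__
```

x is bool; result = 'bool'

'bool'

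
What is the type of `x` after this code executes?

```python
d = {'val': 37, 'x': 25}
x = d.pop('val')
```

dict.pop() returns the value

int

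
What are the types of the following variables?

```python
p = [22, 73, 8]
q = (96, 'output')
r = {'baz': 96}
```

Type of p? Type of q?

p is assigned a list literal (square brackets); q is assigned a tuple (parenthesized, comma-separated values)

list, tuple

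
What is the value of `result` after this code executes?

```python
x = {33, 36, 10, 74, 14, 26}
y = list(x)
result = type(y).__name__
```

x is set; y is list; result = 'list'

'list'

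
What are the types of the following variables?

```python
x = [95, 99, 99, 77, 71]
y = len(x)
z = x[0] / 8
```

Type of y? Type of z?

len() returns int; int / int = float

int, float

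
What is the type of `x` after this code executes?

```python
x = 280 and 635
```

'and' with truthy values returns last operand (int)

int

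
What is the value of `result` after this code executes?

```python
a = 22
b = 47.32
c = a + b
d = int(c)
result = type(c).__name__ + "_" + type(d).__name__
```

a is int; b is float; c is float; d is int; result = 'float_int'

'float_int'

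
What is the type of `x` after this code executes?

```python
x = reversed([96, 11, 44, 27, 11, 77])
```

reversed() on a list returns list_reverseiterator

list_reverseiterator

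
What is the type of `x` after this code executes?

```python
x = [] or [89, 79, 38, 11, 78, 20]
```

'or' returns first truthy value (list)

list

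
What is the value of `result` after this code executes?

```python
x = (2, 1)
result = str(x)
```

x = (2, 1); result = '(2, 1)'

'(2, 1)'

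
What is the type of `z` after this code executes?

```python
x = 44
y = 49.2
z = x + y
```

int + float = float

float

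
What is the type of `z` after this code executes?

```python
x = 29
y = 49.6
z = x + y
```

int + float = float

float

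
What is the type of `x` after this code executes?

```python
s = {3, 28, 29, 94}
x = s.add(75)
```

set.add() returns None (mutates in place)

NoneType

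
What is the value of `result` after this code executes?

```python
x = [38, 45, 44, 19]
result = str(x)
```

x = [38, 45, 44, 19]; result = '[38, 45, 44, 19]'

'[38, 45, 44, 19]'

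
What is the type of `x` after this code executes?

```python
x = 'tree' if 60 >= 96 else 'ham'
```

Both branches of conditional are str

str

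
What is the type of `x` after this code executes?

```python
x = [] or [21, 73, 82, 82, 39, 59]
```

'or' returns first truthy value (list)

list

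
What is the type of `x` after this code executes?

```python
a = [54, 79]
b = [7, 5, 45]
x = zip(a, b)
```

zip() returns a zip object

zip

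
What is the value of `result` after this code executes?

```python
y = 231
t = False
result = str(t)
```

y = 231; t = False; result = 'False'

'False'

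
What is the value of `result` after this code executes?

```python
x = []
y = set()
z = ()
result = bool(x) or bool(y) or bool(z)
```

x = []; y = set(); z = (); result = False

False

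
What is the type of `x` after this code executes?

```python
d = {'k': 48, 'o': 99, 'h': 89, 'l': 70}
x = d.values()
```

.values() returns dict_values view

dict_values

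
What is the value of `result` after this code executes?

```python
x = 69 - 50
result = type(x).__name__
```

x is int; result = 'int'

'int'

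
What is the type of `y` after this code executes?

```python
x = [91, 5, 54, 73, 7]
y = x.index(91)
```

list.index() returns int

int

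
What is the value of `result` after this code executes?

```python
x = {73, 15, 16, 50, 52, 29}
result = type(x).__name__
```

x is set; result = 'set'

'set'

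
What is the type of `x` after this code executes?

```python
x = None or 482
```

'or' with None returns the other truthy value

int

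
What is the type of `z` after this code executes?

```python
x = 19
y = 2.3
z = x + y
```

int + float = float

float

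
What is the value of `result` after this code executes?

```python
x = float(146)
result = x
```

x = 146.0; result = 146.0

146.0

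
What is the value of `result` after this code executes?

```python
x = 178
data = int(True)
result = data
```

x = 178; data = 1; result = 1

1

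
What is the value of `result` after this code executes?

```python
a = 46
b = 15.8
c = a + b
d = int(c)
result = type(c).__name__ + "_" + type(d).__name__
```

a is int; b is float; c is float; d is int; result = 'float_int'

'float_int'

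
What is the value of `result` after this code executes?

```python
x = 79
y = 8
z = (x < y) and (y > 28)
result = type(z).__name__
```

x is int; y is int; z is bool; result = 'bool'

'bool'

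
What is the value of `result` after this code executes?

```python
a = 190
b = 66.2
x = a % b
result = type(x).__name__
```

a is int; b is float; x is float; result = 'float'

'float'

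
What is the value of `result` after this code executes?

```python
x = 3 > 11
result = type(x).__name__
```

x is bool; result = 'bool'

'bool'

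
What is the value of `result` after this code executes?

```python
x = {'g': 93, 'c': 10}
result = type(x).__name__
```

x is dict; result = 'dict'

'dict'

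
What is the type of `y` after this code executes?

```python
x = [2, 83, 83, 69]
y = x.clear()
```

list.clear() returns None

NoneType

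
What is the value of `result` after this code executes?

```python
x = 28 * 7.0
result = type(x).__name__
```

x is float; result = 'float'

'float'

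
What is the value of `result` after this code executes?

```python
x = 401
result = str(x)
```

x = 401; result = '401'

'401'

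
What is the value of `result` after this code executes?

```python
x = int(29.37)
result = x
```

x = 29; result = 29

29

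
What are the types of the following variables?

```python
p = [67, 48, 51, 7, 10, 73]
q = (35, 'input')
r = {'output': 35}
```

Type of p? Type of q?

p is assigned a list literal (square brackets); q is assigned a tuple (parenthesized, comma-separated values)

list, tuple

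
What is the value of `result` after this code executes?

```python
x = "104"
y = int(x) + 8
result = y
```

x = '104'; y = 112; result = 112

112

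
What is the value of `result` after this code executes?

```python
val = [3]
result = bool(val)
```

val = [3]; result = True

True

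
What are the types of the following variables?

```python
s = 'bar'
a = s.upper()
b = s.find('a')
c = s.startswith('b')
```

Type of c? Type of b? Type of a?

startswith() returns bool; find() returns int; upper() returns str

bool, int, str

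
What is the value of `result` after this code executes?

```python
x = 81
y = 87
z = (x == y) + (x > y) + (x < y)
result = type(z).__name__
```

x is int; y is int; z is int; result = 'int'

'int'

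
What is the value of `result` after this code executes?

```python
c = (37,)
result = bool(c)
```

c = (37,); result = True

True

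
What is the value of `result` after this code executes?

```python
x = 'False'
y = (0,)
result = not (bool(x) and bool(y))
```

x = 'False'; y = (0,); result = False

False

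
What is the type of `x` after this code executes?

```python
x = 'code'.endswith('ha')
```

str.endswith() returns bool

bool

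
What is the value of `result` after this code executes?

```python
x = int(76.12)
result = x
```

x = 76; result = 76

76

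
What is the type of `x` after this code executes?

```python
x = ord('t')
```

ord() returns int (code point)

int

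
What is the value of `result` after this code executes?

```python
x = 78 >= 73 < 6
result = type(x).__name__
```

x is bool; result = 'bool'

'bool'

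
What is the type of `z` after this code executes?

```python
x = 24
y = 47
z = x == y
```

Equality comparison returns bool

bool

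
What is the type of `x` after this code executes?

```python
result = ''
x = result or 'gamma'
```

'or' returns first truthy value (str)

str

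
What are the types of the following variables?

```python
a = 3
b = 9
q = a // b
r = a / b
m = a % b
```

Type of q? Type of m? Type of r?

// returns int; % of ints returns int; / returns float

int, int, float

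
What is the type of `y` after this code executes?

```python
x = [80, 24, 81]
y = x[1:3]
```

Slicing a list returns a list

list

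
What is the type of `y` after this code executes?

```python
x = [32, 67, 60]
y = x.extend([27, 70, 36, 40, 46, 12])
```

list.extend() returns None

NoneType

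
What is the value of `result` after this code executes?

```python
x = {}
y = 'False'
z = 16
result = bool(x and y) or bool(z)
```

x = {}; y = 'False'; z = 16; result = True

True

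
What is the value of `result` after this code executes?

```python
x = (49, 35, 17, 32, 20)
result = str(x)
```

x = (49, 35, 17, 32, 20); result = '(49, 35, 17, 32, 20)'

'(49, 35, 17, 32, 20)'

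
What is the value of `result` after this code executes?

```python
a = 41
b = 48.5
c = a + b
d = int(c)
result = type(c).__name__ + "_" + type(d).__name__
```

a is int; b is float; c is float; d is int; result = 'float_int'

'float_int'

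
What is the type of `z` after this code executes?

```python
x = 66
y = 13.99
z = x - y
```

int - float = float

float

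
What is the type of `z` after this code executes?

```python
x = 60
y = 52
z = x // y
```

int // int = int

int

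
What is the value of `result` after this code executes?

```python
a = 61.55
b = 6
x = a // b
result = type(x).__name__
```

a is float; b is int; x is float; result = 'float'

'float'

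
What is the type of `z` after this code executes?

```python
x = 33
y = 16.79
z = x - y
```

int - float = float

float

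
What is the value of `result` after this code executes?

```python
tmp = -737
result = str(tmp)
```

tmp = -737; result = '-737'

'-737'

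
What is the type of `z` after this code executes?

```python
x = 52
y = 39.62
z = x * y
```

int * float = float

float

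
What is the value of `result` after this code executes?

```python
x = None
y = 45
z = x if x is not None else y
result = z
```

x = None; y = 45; z = 45; result = 45

45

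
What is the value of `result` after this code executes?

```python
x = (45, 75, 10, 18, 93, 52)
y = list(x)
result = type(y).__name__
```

x is tuple; y is list; result = 'list'

'list'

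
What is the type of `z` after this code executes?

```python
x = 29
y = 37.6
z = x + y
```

int + float = float

float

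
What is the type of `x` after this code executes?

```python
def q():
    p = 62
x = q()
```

Function without return returns None

NoneType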